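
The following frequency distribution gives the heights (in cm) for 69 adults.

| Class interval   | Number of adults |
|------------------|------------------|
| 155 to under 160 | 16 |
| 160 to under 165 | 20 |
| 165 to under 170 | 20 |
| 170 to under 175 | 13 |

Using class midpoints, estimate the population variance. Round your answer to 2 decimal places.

Midpoints: 157.5, 162.5, 167.5, 172.5
n = 69, Σfm = 11362.5, mean = 164.6739
Σfm² = 1872981.25
Σf(m − x̄)² = Σfm² − (Σfm)²/n = 1872981.25 − 11362.5²/69 = 1873.9130
Population variance = 1873.9130 / 69 = 27.1582

27.16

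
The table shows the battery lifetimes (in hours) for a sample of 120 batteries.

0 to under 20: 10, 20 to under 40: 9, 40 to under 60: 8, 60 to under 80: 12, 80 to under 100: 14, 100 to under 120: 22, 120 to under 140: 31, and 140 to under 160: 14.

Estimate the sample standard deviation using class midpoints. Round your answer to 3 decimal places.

42.958

Midpoints: 10, 30, 50, 70, 90, 110, 130, 150
n = 120, Σfm = 11420, mean = 95.1667
Σfm² = 1306400
Σf(m − x̄)² = Σfm² − (Σfm)²/n = 1306400 − 11420²/120 = 219596.6667
Sample variance = 219596.6667 / 119 = 1845.3501
Standard deviation = √1845.3501 = 42.9575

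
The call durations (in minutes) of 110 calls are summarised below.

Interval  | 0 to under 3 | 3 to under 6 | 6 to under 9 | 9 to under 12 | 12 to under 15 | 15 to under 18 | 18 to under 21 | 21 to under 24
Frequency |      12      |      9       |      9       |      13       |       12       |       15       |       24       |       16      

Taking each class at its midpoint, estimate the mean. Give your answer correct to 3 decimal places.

13.636

Midpoints: 1.5, 4.5, 7.5, 10.5, 13.5, 16.5, 19.5, 22.5
Σfm = 12×1.5 + 9×4.5 + 9×7.5 + 13×10.5 + 12×13.5 + 15×16.5 + 24×19.5 + 16×22.5 = 1500
n = Σf = 110
Mean = 1500 / 110 = 13.6364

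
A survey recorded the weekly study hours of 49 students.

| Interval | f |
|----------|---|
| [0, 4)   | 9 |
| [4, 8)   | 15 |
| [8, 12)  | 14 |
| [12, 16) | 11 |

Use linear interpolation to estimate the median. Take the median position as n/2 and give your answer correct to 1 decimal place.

Cumulative frequencies: 9, 24, 38, 49
n = 49; position = n/2 = 24.5.
This falls in the class [8, 12): L = 8, F = 24, f = 14, h = 4.
Median ≈ 8 + ((24.5 − 24) / 14) × 4 = 8.1429

8.1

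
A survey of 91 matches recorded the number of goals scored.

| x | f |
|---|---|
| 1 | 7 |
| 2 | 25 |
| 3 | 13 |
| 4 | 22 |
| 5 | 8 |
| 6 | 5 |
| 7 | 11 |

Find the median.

4

Cumulative frequencies: 7, 32, 45, 67, 75, 80, 91
n = 91, so the median is the value in position (n+1)/2 = 46.
Position 46 falls at value 4.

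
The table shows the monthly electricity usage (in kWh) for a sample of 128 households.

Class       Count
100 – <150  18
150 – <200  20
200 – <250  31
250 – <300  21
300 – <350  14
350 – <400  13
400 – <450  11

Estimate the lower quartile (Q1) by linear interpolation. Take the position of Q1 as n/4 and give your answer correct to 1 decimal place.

185.0

Cumulative frequencies: 18, 38, 69, 90, 104, 117, 128
n = 128; position = n/4 = 32.
This falls in the class 150 – <200: L = 150, F = 18, f = 20, h = 50.
Lower quartile ≈ 150 + ((32 − 18) / 20) × 50 = 185.0000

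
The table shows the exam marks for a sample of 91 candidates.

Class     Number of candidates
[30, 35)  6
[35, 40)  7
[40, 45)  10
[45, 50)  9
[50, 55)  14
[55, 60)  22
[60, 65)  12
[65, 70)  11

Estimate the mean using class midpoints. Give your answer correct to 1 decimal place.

52.8

Midpoints: 32.5, 37.5, 42.5, 47.5, 52.5, 57.5, 62.5, 67.5
Σfm = 6×32.5 + 7×37.5 + 10×42.5 + 9×47.5 + 14×52.5 + 22×57.5 + 12×62.5 + 11×67.5 = 4802.5
n = Σf = 91
Mean = 4802.5 / 91 = 52.7747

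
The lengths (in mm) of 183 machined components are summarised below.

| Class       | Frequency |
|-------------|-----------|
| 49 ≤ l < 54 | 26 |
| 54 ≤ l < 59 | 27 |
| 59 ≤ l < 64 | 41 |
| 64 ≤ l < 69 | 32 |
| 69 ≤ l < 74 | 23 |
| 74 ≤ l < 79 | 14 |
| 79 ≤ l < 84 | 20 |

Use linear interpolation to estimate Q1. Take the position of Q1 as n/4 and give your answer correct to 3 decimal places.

Cumulative frequencies: 26, 53, 94, 126, 149, 163, 183
n = 183; position = n/4 = 45.75.
This falls in the class 54 ≤ l < 59: L = 54, F = 26, f = 27, h = 5.
Lower quartile ≈ 54 + ((45.75 − 26) / 27) × 5 = 57.6574

57.657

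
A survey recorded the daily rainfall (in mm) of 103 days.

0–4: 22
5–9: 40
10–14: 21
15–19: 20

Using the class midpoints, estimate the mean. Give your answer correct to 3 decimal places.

8.893

Midpoints: 2, 7, 12, 17
Σfm = 22×2 + 40×7 + 21×12 + 20×17 = 916
n = Σf = 103
Mean = 916 / 103 = 8.8932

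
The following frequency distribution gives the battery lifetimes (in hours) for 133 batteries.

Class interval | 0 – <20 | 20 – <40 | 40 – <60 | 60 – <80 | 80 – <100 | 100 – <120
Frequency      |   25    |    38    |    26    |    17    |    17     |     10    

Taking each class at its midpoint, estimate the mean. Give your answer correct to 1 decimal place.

48.9

Midpoints: 10, 30, 50, 70, 90, 110
Σfm = 25×10 + 38×30 + 26×50 + 17×70 + 17×90 + 10×110 = 6510
n = Σf = 133
Mean = 6510 / 133 = 48.9474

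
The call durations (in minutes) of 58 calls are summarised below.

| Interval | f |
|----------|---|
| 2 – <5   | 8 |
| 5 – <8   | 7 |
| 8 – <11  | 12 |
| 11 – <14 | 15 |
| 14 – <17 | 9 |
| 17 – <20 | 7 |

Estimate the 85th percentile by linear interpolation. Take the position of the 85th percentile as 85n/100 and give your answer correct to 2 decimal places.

16.43

Cumulative frequencies: 8, 15, 27, 42, 51, 58
n = 58; position = 85n/100 = 49.3.
This falls in the class 14 – <17: L = 14, F = 42, f = 9, h = 3.
85th percentile ≈ 14 + ((49.3 − 42) / 9) × 3 = 16.4333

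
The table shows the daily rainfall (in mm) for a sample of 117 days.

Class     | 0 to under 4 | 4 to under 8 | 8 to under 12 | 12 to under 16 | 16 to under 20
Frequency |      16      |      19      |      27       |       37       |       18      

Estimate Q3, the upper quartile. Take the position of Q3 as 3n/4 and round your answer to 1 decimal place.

Cumulative frequencies: 16, 35, 62, 99, 117
n = 117; position = 3n/4 = 87.75.
This falls in the class 12 to under 16: L = 12, F = 62, f = 37, h = 4.
Upper quartile ≈ 12 + ((87.75 − 62) / 37) × 4 = 14.7838

14.8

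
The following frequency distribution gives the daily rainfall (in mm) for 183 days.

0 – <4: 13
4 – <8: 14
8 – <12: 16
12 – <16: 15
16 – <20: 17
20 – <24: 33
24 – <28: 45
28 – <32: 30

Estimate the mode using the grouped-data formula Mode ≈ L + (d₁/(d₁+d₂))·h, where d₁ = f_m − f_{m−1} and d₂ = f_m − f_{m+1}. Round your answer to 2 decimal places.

Modal class: 24 – <28 (highest frequency 45).
d₁ = 45 − 33 = 12, d₂ = 45 − 30 = 15
Mode ≈ 24 + (12/(12+15)) × 4 = 24 + 1.7778 = 25.7778

25.78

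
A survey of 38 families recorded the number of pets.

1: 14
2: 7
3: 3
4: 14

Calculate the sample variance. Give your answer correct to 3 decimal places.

1.767

Values: 1, 2, 3, 4
n = 38, Σfx = 93, mean = 2.4474
Σfx² = 293
Σf(x − x̄)² = Σfx² − (Σfx)²/n = 293 − 93²/38 = 65.3947
Sample variance = 65.3947 / 37 = 1.7674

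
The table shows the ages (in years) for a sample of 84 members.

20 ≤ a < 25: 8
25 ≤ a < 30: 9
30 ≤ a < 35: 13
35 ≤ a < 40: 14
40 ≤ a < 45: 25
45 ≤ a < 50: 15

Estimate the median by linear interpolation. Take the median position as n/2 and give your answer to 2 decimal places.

Cumulative frequencies: 8, 17, 30, 44, 69, 84
n = 84; position = n/2 = 42.
This falls in the class 35 ≤ a < 40: L = 35, F = 30, f = 14, h = 5.
Median ≈ 35 + ((42 − 30) / 14) × 5 = 39.2857

39.29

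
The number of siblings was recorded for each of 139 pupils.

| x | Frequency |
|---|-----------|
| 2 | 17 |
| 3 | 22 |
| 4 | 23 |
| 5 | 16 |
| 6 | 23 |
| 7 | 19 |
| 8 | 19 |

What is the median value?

5

Cumulative frequencies: 17, 39, 62, 78, 101, 120, 139
n = 139, so the median is the value in position (n+1)/2 = 70.
Position 70 falls at value 5.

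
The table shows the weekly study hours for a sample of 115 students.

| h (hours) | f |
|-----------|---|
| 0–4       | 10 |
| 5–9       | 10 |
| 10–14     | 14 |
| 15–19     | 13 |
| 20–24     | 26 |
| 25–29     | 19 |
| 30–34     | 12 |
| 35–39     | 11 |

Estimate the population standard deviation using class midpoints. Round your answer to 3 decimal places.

Midpoints: 2, 7, 12, 17, 22, 27, 32, 37
n = 115, Σfm = 2355, mean = 20.4783
Σfm² = 60085
Σf(m − x̄)² = Σfm² − (Σfm)²/n = 60085 − 2355²/115 = 11858.6957
Population variance = 11858.6957 / 115 = 103.1191
Standard deviation = √103.1191 = 10.1548

10.155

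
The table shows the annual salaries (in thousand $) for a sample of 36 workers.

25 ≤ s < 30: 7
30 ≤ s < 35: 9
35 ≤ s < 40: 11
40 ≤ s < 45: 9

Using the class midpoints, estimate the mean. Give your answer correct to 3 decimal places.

Midpoints: 27.5, 32.5, 37.5, 42.5
Σfm = 7×27.5 + 9×32.5 + 11×37.5 + 9×42.5 = 1280
n = Σf = 36
Mean = 1280 / 36 = 35.5556

35.556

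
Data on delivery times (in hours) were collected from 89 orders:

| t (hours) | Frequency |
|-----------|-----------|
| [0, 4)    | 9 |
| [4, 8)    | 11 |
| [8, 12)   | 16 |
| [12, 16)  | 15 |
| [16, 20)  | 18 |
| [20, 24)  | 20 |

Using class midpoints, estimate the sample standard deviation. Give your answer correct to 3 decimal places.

6.584

Midpoints: 2, 6, 10, 14, 18, 22
n = 89, Σfm = 1218, mean = 13.6854
Σfm² = 20484
Σf(m − x̄)² = Σfm² − (Σfm)²/n = 20484 − 1218²/89 = 3815.1910
Sample variance = 3815.1910 / 88 = 43.3544
Standard deviation = √43.3544 = 6.5844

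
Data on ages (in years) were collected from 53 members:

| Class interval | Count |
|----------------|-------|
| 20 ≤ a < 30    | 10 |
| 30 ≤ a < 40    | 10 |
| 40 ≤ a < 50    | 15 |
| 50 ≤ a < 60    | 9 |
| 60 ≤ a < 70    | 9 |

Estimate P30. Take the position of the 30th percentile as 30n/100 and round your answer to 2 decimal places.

Cumulative frequencies: 10, 20, 35, 44, 53
n = 53; position = 30n/100 = 15.9.
This falls in the class 30 ≤ a < 40: L = 30, F = 10, f = 10, h = 10.
30th percentile ≈ 30 + ((15.9 − 10) / 10) × 10 = 35.9000

35.90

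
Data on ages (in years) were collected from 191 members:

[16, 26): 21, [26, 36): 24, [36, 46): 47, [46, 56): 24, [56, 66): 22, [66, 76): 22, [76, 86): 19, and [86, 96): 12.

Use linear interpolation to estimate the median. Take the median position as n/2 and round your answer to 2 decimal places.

Cumulative frequencies: 21, 45, 92, 116, 138, 160, 179, 191
n = 191; position = n/2 = 95.5.
This falls in the class [46, 56): L = 46, F = 92, f = 24, h = 10.
Median ≈ 46 + ((95.5 − 92) / 24) × 10 = 47.4583

47.46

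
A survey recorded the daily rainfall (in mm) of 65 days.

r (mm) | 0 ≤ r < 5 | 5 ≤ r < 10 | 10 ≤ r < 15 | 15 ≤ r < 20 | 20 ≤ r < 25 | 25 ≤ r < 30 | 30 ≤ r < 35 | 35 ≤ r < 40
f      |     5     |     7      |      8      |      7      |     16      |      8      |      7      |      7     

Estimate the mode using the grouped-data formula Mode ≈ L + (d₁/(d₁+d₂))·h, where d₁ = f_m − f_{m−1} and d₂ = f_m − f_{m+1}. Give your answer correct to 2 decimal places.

22.65

Modal class: 20 ≤ r < 25 (highest frequency 16).
d₁ = 16 − 7 = 9, d₂ = 16 − 8 = 8
Mode ≈ 20 + (9/(9+8)) × 5 = 20 + 2.6471 = 22.6471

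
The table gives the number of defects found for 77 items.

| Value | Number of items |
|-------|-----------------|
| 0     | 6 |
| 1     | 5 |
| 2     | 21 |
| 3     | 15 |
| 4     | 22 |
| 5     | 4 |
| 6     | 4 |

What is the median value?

Cumulative frequencies: 6, 11, 32, 47, 69, 73, 77
n = 77, so the median is the value in position (n+1)/2 = 39.
Position 39 falls at value 3.

3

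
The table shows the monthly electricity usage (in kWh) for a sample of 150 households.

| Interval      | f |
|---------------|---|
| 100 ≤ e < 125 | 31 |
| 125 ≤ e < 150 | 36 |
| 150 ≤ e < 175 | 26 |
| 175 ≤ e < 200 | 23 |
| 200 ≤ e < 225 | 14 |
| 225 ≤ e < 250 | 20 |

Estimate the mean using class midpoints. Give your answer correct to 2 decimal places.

164.67

Midpoints: 112.5, 137.5, 162.5, 187.5, 212.5, 237.5
Σfm = 31×112.5 + 36×137.5 + 26×162.5 + 23×187.5 + 14×212.5 + 20×237.5 = 24700
n = Σf = 150
Mean = 24700 / 150 = 164.6667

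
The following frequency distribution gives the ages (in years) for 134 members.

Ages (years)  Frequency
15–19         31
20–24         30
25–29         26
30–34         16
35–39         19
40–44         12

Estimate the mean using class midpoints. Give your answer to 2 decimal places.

Midpoints: 17, 22, 27, 32, 37, 42
Σfm = 31×17 + 30×22 + 26×27 + 16×32 + 19×37 + 12×42 = 3608
n = Σf = 134
Mean = 3608 / 134 = 26.9254

26.93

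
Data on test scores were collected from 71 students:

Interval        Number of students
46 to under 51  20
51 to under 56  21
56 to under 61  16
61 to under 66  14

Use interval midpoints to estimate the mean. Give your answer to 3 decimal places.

55.190

Midpoints: 48.5, 53.5, 58.5, 63.5
Σfm = 20×48.5 + 21×53.5 + 16×58.5 + 14×63.5 = 3918.5
n = Σf = 71
Mean = 3918.5 / 71 = 55.1901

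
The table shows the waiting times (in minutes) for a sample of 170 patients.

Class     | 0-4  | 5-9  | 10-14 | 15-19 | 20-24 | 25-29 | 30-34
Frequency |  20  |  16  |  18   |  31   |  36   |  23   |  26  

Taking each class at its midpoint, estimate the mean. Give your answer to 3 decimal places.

Midpoints: 2, 7, 12, 17, 22, 27, 32
Σfm = 20×2 + 16×7 + 18×12 + 31×17 + 36×22 + 23×27 + 26×32 = 3140
n = Σf = 170
Mean = 3140 / 170 = 18.4706

18.471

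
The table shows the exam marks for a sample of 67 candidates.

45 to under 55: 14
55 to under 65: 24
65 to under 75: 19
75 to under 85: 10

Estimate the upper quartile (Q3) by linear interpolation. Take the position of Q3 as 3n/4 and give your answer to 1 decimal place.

71.4

Cumulative frequencies: 14, 38, 57, 67
n = 67; position = 3n/4 = 50.25.
This falls in the class 65 to under 75: L = 65, F = 38, f = 19, h = 10.
Upper quartile ≈ 65 + ((50.25 − 38) / 19) × 10 = 71.4474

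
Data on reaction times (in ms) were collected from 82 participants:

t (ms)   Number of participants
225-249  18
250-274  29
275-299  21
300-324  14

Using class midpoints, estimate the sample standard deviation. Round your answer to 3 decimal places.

25.349

Midpoints: 237, 262, 287, 312
n = 82, Σfm = 22259, mean = 271.4512
Σfm² = 6094283
Σf(m − x̄)² = Σfm² − (Σfm)²/n = 6094283 − 22259²/82 = 52050.3049
Sample variance = 52050.3049 / 81 = 642.5964
Standard deviation = √642.5964 = 25.3495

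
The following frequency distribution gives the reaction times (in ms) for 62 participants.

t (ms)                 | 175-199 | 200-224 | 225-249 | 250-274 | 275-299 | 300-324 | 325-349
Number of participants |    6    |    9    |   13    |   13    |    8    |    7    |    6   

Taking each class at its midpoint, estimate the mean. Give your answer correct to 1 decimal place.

Midpoints: 187, 212, 237, 262, 287, 312, 337
Σfm = 6×187 + 9×212 + 13×237 + 13×262 + 8×287 + 7×312 + 6×337 = 16019
n = Σf = 62
Mean = 16019 / 62 = 258.3710

258.4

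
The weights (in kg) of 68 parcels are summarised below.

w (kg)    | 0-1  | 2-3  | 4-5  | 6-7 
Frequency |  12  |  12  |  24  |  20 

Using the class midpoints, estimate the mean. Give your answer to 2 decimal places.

4.03

Midpoints: 0.5, 2.5, 4.5, 6.5
Σfm = 12×0.5 + 12×2.5 + 24×4.5 + 20×6.5 = 274
n = Σf = 68
Mean = 274 / 68 = 4.0294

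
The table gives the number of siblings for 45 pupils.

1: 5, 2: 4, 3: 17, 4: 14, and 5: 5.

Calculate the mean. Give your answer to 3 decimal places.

Values: 1, 2, 3, 4, 5
Σfx = 5×1 + 4×2 + 17×3 + 14×4 + 5×5 = 145
n = Σf = 45
Mean = 145 / 45 = 3.2222

3.222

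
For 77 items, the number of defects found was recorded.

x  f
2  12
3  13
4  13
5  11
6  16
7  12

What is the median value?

5

Cumulative frequencies: 12, 25, 38, 49, 65, 77
n = 77, so the median is the value in position (n+1)/2 = 39.
Position 39 falls at value 5.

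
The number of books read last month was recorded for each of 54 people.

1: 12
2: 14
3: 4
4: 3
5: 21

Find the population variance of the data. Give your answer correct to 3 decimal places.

2.742

Values: 1, 2, 3, 4, 5
n = 54, Σfx = 169, mean = 3.1296
Σfx² = 677
Σf(x − x̄)² = Σfx² − (Σfx)²/n = 677 − 169²/54 = 148.0926
Population variance = 148.0926 / 54 = 2.7425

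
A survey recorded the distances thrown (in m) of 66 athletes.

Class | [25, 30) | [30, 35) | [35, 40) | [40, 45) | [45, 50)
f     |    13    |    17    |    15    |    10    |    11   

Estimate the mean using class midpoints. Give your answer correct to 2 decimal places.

36.67

Midpoints: 27.5, 32.5, 37.5, 42.5, 47.5
Σfm = 13×27.5 + 17×32.5 + 15×37.5 + 10×42.5 + 11×47.5 = 2420
n = Σf = 66
Mean = 2420 / 66 = 36.6667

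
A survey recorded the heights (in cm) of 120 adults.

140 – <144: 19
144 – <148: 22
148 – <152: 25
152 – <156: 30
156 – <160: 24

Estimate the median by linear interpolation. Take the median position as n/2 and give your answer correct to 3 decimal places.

151.040

Cumulative frequencies: 19, 41, 66, 96, 120
n = 120; position = n/2 = 60.
This falls in the class 148 – <152: L = 148, F = 41, f = 25, h = 4.
Median ≈ 148 + ((60 − 41) / 25) × 4 = 151.0400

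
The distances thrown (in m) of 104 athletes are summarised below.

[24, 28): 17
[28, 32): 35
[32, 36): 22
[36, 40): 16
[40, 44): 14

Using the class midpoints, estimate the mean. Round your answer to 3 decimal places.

Midpoints: 26, 30, 34, 38, 42
Σfm = 17×26 + 35×30 + 22×34 + 16×38 + 14×42 = 3436
n = Σf = 104
Mean = 3436 / 104 = 33.0385

33.038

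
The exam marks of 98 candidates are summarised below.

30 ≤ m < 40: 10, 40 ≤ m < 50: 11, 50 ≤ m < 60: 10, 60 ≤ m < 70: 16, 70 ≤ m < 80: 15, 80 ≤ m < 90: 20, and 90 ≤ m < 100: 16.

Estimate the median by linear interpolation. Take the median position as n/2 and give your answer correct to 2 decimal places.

71.33

Cumulative frequencies: 10, 21, 31, 47, 62, 82, 98
n = 98; position = n/2 = 49.
This falls in the class 70 ≤ m < 80: L = 70, F = 47, f = 15, h = 10.
Median ≈ 70 + ((49 − 47) / 15) × 10 = 71.3333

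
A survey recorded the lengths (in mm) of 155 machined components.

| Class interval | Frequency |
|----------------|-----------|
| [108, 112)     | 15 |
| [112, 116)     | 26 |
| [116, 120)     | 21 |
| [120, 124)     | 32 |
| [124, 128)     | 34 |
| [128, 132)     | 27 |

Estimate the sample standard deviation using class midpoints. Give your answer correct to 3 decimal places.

Midpoints: 110, 114, 118, 122, 126, 130
n = 155, Σfm = 18790, mean = 121.2258
Σfm² = 2284172
Σf(m − x̄)² = Σfm² − (Σfm)²/n = 2284172 − 18790²/155 = 6339.0968
Sample variance = 6339.0968 / 154 = 41.1630
Standard deviation = √41.1630 = 6.4158

6.416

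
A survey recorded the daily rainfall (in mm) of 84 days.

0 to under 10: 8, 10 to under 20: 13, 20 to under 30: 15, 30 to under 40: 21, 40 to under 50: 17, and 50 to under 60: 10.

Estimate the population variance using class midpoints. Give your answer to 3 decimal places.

Midpoints: 5, 15, 25, 35, 45, 55
n = 84, Σfm = 2660, mean = 31.6667
Σfm² = 102900
Σf(m − x̄)² = Σfm² − (Σfm)²/n = 102900 − 2660²/84 = 18666.6667
Population variance = 18666.6667 / 84 = 222.2222

222.222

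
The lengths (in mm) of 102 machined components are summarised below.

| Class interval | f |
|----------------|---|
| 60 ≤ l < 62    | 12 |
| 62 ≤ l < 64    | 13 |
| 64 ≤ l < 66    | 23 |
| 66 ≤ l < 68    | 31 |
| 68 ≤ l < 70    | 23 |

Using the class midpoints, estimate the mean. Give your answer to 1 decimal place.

Midpoints: 61, 63, 65, 67, 69
Σfm = 12×61 + 13×63 + 23×65 + 31×67 + 23×69 = 6710
n = Σf = 102
Mean = 6710 / 102 = 65.7843

65.8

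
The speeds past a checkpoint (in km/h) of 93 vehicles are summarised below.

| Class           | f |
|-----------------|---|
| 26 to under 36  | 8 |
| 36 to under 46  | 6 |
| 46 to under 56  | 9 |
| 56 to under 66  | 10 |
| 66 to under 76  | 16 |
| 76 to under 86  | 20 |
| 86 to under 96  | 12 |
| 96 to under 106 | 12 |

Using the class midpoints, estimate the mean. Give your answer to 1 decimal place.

71.2

Midpoints: 31, 41, 51, 61, 71, 81, 91, 101
Σfm = 8×31 + 6×41 + 9×51 + 10×61 + 16×71 + 20×81 + 12×91 + 12×101 = 6623
n = Σf = 93
Mean = 6623 / 93 = 71.2151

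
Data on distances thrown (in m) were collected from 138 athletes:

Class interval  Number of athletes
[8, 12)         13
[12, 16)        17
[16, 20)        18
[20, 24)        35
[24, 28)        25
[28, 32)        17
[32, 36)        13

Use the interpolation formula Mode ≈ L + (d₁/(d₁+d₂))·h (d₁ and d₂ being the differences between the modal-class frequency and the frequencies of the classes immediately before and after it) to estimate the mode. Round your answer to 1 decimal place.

Modal class: [20, 24) (highest frequency 35).
d₁ = 35 − 18 = 17, d₂ = 35 − 25 = 10
Mode ≈ 20 + (17/(17+10)) × 4 = 20 + 2.5185 = 22.5185

22.5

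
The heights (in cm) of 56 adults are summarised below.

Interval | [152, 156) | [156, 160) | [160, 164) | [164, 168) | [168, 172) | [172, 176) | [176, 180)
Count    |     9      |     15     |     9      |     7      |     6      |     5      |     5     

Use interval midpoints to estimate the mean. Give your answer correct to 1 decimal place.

Midpoints: 154, 158, 162, 166, 170, 174, 178
Σfm = 9×154 + 15×158 + 9×162 + 7×166 + 6×170 + 5×174 + 5×178 = 9156
n = Σf = 56
Mean = 9156 / 56 = 163.5000

163.5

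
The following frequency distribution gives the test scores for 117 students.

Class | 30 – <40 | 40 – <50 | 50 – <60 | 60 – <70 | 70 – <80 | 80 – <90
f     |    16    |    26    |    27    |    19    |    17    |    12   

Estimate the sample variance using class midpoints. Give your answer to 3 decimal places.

238.609

Midpoints: 35, 45, 55, 65, 75, 85
n = 117, Σfm = 6745, mean = 57.6496
Σfm² = 416525
Σf(m − x̄)² = Σfm² − (Σfm)²/n = 416525 − 6745²/117 = 27678.6325
Sample variance = 27678.6325 / 116 = 238.6089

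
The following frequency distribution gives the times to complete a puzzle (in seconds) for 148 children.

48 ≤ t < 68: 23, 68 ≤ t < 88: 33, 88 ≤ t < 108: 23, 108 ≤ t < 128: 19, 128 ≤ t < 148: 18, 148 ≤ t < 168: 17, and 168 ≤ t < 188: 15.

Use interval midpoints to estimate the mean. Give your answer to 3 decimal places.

109.757

Midpoints: 58, 78, 98, 118, 138, 158, 178
Σfm = 23×58 + 33×78 + 23×98 + 19×118 + 18×138 + 17×158 + 15×178 = 16244
n = Σf = 148
Mean = 16244 / 148 = 109.7568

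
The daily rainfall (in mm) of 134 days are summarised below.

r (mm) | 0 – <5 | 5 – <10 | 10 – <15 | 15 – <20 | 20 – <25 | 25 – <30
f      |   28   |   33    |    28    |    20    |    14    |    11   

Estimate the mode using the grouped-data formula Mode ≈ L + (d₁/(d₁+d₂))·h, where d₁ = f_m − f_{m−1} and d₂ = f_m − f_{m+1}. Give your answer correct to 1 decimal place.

Modal class: 5 – <10 (highest frequency 33).
d₁ = 33 − 28 = 5, d₂ = 33 − 28 = 5
Mode ≈ 5 + (5/(5+5)) × 5 = 5 + 2.5000 = 7.5000

7.5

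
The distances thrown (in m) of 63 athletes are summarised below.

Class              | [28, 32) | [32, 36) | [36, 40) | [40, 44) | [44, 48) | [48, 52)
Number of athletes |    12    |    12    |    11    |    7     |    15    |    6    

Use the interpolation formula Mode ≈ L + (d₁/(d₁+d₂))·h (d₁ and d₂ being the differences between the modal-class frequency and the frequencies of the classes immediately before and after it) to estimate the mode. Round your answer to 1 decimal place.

45.9

Modal class: [44, 48) (highest frequency 15).
d₁ = 15 − 7 = 8, d₂ = 15 − 6 = 9
Mode ≈ 44 + (8/(8+9)) × 4 = 44 + 1.8824 = 45.8824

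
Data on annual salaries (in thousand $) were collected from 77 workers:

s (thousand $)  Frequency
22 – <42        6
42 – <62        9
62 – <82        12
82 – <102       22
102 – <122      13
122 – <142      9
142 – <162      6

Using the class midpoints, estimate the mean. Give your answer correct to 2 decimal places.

Midpoints: 32, 52, 72, 92, 112, 132, 152
Σfm = 6×32 + 9×52 + 12×72 + 22×92 + 13×112 + 9×132 + 6×152 = 7104
n = Σf = 77
Mean = 7104 / 77 = 92.2597

92.26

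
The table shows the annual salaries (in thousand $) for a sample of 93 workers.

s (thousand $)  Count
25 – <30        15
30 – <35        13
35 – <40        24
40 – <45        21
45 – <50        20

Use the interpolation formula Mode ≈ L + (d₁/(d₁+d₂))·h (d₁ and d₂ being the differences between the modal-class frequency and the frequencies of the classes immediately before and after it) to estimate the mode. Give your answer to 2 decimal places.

38.93

Modal class: 35 – <40 (highest frequency 24).
d₁ = 24 − 13 = 11, d₂ = 24 − 21 = 3
Mode ≈ 35 + (11/(11+3)) × 5 = 35 + 3.9286 = 38.9286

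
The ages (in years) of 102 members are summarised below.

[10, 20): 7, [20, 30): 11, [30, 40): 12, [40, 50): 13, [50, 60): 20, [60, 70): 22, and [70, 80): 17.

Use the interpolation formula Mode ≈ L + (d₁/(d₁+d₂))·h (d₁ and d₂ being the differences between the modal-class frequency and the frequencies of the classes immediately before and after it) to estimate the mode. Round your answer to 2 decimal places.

Modal class: [60, 70) (highest frequency 22).
d₁ = 22 − 20 = 2, d₂ = 22 − 17 = 5
Mode ≈ 60 + (2/(2+5)) × 10 = 60 + 2.8571 = 62.8571

62.86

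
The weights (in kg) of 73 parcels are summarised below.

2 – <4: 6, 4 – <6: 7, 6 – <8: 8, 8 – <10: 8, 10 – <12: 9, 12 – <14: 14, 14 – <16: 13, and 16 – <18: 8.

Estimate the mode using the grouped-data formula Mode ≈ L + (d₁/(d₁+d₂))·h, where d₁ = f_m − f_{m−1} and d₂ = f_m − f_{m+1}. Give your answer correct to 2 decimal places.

Modal class: 12 – <14 (highest frequency 14).
d₁ = 14 − 9 = 5, d₂ = 14 − 13 = 1
Mode ≈ 12 + (5/(5+1)) × 2 = 12 + 1.6667 = 13.6667

13.67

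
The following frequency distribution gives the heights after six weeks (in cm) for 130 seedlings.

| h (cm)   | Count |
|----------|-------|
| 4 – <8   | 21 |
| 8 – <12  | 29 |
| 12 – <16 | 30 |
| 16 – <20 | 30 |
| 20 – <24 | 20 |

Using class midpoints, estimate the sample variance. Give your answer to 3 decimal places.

Midpoints: 6, 10, 14, 18, 22
n = 130, Σfm = 1816, mean = 13.9692
Σfm² = 28936
Σf(m − x̄)² = Σfm² − (Σfm)²/n = 28936 − 1816²/130 = 3567.8769
Sample variance = 3567.8769 / 129 = 27.6580

27.658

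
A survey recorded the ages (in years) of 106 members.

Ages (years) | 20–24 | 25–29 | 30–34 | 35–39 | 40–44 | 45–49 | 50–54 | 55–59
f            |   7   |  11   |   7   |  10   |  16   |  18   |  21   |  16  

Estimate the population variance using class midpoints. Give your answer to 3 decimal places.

115.568

Midpoints: 22, 27, 32, 37, 42, 47, 52, 57
n = 106, Σfm = 4567, mean = 43.0849
Σfm² = 209019
Σf(m − x̄)² = Σfm² − (Σfm)²/n = 209019 − 4567²/106 = 12250.2358
Population variance = 12250.2358 / 106 = 115.5683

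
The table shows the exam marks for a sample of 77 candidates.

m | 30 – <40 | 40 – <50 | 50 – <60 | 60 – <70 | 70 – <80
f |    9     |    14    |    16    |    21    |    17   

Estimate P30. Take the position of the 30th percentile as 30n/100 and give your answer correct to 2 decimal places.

50.06

Cumulative frequencies: 9, 23, 39, 60, 77
n = 77; position = 30n/100 = 23.1.
This falls in the class 50 – <60: L = 50, F = 23, f = 16, h = 10.
30th percentile ≈ 50 + ((23.1 − 23) / 16) × 10 = 50.0625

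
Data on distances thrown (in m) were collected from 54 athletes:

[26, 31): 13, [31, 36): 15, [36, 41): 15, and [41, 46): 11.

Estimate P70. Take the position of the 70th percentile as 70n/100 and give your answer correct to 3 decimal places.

Cumulative frequencies: 13, 28, 43, 54
n = 54; position = 70n/100 = 37.8.
This falls in the class [36, 41): L = 36, F = 28, f = 15, h = 5.
70th percentile ≈ 36 + ((37.8 − 28) / 15) × 5 = 39.2667

39.267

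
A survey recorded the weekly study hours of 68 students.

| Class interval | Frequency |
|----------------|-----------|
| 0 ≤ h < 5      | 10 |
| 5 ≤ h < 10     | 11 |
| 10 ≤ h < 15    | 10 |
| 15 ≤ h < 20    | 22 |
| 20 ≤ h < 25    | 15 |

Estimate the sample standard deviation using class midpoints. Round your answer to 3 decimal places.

Midpoints: 2.5, 7.5, 12.5, 17.5, 22.5
n = 68, Σfm = 955, mean = 14.0441
Σfm² = 16575
Σf(m − x̄)² = Σfm² − (Σfm)²/n = 16575 − 955²/68 = 3162.8676
Sample variance = 3162.8676 / 67 = 47.2070
Standard deviation = √47.2070 = 6.8707

6.871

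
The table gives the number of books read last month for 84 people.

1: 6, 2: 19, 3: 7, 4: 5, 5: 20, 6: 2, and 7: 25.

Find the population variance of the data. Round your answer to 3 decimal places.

4.459

Values: 1, 2, 3, 4, 5, 6, 7
n = 84, Σfx = 372, mean = 4.4286
Σfx² = 2022
Σf(x − x̄)² = Σfx² − (Σfx)²/n = 2022 − 372²/84 = 374.5714
Population variance = 374.5714 / 84 = 4.4592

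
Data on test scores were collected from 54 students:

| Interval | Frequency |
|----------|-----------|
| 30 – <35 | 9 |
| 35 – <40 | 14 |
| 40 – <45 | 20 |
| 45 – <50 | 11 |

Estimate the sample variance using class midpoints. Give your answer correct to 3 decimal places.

24.921

Midpoints: 32.5, 37.5, 42.5, 47.5
n = 54, Σfm = 2190, mean = 40.5556
Σfm² = 90137.5
Σf(m − x̄)² = Σfm² − (Σfm)²/n = 90137.5 − 2190²/54 = 1320.8333
Sample variance = 1320.8333 / 53 = 24.9214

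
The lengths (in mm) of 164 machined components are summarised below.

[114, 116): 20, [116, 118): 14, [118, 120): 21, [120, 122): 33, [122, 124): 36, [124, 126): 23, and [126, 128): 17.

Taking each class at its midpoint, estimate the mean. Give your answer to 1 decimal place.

Midpoints: 115, 117, 119, 121, 123, 125, 127
Σfm = 20×115 + 14×117 + 21×119 + 33×121 + 36×123 + 23×125 + 17×127 = 19892
n = Σf = 164
Mean = 19892 / 164 = 121.2927

121.3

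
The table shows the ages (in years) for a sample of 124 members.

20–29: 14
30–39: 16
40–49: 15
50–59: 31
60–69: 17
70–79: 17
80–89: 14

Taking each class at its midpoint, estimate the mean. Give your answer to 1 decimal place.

54.8

Midpoints: 24.5, 34.5, 44.5, 54.5, 64.5, 74.5, 84.5
Σfm = 14×24.5 + 16×34.5 + 15×44.5 + 31×54.5 + 17×64.5 + 17×74.5 + 14×84.5 = 6798
n = Σf = 124
Mean = 6798 / 124 = 54.8226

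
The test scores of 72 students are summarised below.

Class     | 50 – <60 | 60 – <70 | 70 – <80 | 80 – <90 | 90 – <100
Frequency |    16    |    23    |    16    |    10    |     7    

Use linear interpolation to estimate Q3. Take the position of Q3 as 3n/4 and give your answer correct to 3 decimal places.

79.375

Cumulative frequencies: 16, 39, 55, 65, 72
n = 72; position = 3n/4 = 54.
This falls in the class 70 – <80: L = 70, F = 39, f = 16, h = 10.
Upper quartile ≈ 70 + ((54 − 39) / 16) × 10 = 79.3750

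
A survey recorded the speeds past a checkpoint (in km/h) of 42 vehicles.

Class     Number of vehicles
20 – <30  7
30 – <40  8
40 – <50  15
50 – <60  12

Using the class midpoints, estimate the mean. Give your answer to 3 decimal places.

Midpoints: 25, 35, 45, 55
Σfm = 7×25 + 8×35 + 15×45 + 12×55 = 1790
n = Σf = 42
Mean = 1790 / 42 = 42.6190

42.619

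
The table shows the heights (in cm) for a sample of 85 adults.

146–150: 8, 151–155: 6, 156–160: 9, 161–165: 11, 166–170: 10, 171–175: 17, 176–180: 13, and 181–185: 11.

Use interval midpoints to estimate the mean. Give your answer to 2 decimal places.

167.82

Midpoints: 148, 153, 158, 163, 168, 173, 178, 183
Σfm = 8×148 + 6×153 + 9×158 + 11×163 + 10×168 + 17×173 + 13×178 + 11×183 = 14265
n = Σf = 85
Mean = 14265 / 85 = 167.8235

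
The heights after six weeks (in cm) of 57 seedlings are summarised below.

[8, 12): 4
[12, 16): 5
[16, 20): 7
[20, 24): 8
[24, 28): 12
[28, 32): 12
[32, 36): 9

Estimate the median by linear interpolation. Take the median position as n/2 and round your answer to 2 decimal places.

Cumulative frequencies: 4, 9, 16, 24, 36, 48, 57
n = 57; position = n/2 = 28.5.
This falls in the class [24, 28): L = 24, F = 24, f = 12, h = 4.
Median ≈ 24 + ((28.5 − 24) / 12) × 4 = 25.5000

25.50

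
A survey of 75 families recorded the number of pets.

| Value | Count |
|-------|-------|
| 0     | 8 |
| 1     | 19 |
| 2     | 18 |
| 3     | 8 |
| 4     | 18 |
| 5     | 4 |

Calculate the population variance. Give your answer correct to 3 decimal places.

Values: 0, 1, 2, 3, 4, 5
n = 75, Σfx = 171, mean = 2.2800
Σfx² = 551
Σf(x − x̄)² = Σfx² − (Σfx)²/n = 551 − 171²/75 = 161.1200
Population variance = 161.1200 / 75 = 2.1483

2.148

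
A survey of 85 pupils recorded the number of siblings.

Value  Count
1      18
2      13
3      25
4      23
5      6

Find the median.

3

Cumulative frequencies: 18, 31, 56, 79, 85
n = 85, so the median is the value in position (n+1)/2 = 43.
Position 43 falls at value 3.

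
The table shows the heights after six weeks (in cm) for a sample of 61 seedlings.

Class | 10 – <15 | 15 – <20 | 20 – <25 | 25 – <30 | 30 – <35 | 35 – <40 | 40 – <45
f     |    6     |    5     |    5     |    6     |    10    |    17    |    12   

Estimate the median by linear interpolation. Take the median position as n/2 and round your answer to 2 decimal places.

Cumulative frequencies: 6, 11, 16, 22, 32, 49, 61
n = 61; position = n/2 = 30.5.
This falls in the class 30 – <35: L = 30, F = 22, f = 10, h = 5.
Median ≈ 30 + ((30.5 − 22) / 10) × 5 = 34.2500

34.25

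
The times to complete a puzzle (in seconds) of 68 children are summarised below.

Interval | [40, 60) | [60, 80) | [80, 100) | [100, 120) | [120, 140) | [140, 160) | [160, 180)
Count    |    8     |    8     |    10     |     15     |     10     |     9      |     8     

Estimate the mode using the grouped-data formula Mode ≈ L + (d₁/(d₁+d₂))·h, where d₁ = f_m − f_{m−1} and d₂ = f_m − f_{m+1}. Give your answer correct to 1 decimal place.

Modal class: [100, 120) (highest frequency 15).
d₁ = 15 − 10 = 5, d₂ = 15 − 10 = 5
Mode ≈ 100 + (5/(5+5)) × 20 = 100 + 10.0000 = 110.0000

110.0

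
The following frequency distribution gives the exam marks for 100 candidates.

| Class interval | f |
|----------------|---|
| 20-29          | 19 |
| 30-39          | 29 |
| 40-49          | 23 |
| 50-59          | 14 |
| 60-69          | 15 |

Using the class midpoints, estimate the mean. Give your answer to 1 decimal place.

Midpoints: 24.5, 34.5, 44.5, 54.5, 64.5
Σfm = 19×24.5 + 29×34.5 + 23×44.5 + 14×54.5 + 15×64.5 = 4220
n = Σf = 100
Mean = 4220 / 100 = 42.2000

42.2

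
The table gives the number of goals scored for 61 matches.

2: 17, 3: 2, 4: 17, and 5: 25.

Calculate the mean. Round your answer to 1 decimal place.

Values: 2, 3, 4, 5
Σfx = 17×2 + 2×3 + 17×4 + 25×5 = 233
n = Σf = 61
Mean = 233 / 61 = 3.8197

3.8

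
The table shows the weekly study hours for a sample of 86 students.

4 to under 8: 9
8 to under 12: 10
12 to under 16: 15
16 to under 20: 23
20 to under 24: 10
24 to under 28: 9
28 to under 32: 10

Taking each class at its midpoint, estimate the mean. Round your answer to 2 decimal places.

Midpoints: 6, 10, 14, 18, 22, 26, 30
Σfm = 9×6 + 10×10 + 15×14 + 23×18 + 10×22 + 9×26 + 10×30 = 1532
n = Σf = 86
Mean = 1532 / 86 = 17.8140

17.81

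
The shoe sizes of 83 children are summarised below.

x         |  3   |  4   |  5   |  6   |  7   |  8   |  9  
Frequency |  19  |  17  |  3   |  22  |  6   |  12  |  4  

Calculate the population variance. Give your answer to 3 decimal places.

Values: 3, 4, 5, 6, 7, 8, 9
n = 83, Σfx = 446, mean = 5.3735
Σfx² = 2696
Σf(x − x̄)² = Σfx² − (Σfx)²/n = 2696 − 446²/83 = 299.4217
Population variance = 299.4217 / 83 = 3.6075

3.607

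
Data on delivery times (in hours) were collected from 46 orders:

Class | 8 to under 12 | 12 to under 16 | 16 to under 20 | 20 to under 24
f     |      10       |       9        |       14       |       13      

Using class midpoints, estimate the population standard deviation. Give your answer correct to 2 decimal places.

Midpoints: 10, 14, 18, 22
n = 46, Σfm = 764, mean = 16.6087
Σfm² = 13592
Σf(m − x̄)² = Σfm² − (Σfm)²/n = 13592 − 764²/46 = 902.9565
Population variance = 902.9565 / 46 = 19.6295
Standard deviation = √19.6295 = 4.4305

4.43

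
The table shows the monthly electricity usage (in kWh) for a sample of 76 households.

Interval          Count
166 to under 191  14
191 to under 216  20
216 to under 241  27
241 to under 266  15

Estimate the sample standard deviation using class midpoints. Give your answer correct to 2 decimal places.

Midpoints: 178.5, 203.5, 228.5, 253.5
n = 76, Σfm = 16541, mean = 217.6447
Σfm² = 3647981
Σf(m − x̄)² = Σfm² − (Σfm)²/n = 3647981 − 16541²/76 = 47919.4079
Sample variance = 47919.4079 / 75 = 638.9254
Standard deviation = √638.9254 = 25.2770

25.28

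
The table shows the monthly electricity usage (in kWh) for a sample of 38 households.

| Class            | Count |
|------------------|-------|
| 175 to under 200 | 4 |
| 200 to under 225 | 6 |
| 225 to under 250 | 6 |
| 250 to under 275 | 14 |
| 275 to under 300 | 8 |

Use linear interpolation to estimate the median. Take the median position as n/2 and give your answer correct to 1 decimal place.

Cumulative frequencies: 4, 10, 16, 30, 38
n = 38; position = n/2 = 19.
This falls in the class 250 to under 275: L = 250, F = 16, f = 14, h = 25.
Median ≈ 250 + ((19 − 16) / 14) × 25 = 255.3571

255.4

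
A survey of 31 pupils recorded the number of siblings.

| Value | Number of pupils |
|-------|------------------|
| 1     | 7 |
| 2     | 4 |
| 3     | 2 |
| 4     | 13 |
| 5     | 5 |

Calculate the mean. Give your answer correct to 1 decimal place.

3.2

Values: 1, 2, 3, 4, 5
Σfx = 7×1 + 4×2 + 2×3 + 13×4 + 5×5 = 98
n = Σf = 31
Mean = 98 / 31 = 3.1613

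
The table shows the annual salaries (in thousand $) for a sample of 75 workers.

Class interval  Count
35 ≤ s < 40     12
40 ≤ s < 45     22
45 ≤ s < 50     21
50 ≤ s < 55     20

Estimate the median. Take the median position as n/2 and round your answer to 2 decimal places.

Cumulative frequencies: 12, 34, 55, 75
n = 75; position = n/2 = 37.5.
This falls in the class 45 ≤ s < 50: L = 45, F = 34, f = 21, h = 5.
Median ≈ 45 + ((37.5 − 34) / 21) × 5 = 45.8333

45.83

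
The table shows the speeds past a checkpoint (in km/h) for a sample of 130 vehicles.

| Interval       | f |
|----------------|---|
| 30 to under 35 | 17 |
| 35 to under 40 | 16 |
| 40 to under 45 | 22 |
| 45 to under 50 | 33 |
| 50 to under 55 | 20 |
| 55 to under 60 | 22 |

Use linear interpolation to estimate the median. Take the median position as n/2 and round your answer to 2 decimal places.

Cumulative frequencies: 17, 33, 55, 88, 108, 130
n = 130; position = n/2 = 65.
This falls in the class 45 to under 50: L = 45, F = 55, f = 33, h = 5.
Median ≈ 45 + ((65 − 55) / 33) × 5 = 46.5152

46.52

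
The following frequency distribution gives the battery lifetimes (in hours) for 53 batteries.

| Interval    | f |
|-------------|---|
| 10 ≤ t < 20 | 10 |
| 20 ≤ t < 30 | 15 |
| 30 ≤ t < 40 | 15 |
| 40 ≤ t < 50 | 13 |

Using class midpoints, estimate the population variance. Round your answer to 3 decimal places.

Midpoints: 15, 25, 35, 45
n = 53, Σfm = 1635, mean = 30.8491
Σfm² = 56325
Σf(m − x̄)² = Σfm² − (Σfm)²/n = 56325 − 1635²/53 = 5886.7925
Population variance = 5886.7925 / 53 = 111.0716

111.072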